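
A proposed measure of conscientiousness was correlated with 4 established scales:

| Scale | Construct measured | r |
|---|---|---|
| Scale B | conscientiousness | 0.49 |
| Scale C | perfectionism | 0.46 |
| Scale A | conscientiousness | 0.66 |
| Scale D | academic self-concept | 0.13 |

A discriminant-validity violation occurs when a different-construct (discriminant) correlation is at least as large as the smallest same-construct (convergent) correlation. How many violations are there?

0

Convergent (same construct = conscientiousness): Scale B, Scale A.
Smallest convergent = 0.49. Discriminant values: 0.46, 0.13; count ≥ 0.49 → 0.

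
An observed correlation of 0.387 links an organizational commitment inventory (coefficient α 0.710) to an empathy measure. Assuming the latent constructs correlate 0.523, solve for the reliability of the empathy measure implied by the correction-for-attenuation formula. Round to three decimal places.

r_true = r_obs / √(r_xx · r_yy) ⇒ 0.523 = 0.387 / √(0.710 · r_yy).
√(0.710 · r_yy) = 0.387 / 0.523 = 0.7400; 0.710 · r_yy = 0.5476; r_yy = 0.5476 / 0.710 ≈ 0.771.

0.771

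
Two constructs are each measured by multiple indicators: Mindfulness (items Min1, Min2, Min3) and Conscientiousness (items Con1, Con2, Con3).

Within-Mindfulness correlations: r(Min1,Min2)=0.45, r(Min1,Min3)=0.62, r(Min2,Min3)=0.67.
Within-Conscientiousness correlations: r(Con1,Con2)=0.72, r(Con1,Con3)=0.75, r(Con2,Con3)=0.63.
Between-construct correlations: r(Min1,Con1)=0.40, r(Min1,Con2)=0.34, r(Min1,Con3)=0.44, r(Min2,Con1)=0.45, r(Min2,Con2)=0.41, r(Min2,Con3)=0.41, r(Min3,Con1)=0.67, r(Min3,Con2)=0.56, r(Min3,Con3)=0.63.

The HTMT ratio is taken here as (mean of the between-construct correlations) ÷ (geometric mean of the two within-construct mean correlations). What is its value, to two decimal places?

0.75

Mean heterotrait r = 4.31/9 = 0.4789.
Mean within-Min = 1.74/3 = 0.5800; mean within-Con = 2.10/3 = 0.7000.
Geometric mean = √(0.5800 × 0.7000) = 0.6372.
HTMT = 0.4789 / 0.6372 = 0.75.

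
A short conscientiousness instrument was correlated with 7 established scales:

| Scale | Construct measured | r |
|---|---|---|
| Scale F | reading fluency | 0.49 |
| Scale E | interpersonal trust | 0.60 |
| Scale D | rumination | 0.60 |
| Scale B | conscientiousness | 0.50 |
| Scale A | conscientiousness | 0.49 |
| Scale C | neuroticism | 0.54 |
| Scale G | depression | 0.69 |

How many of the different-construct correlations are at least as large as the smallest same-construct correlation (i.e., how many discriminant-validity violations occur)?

5

Convergent (same construct = conscientiousness): Scale B, Scale A.
Smallest convergent = 0.49. Discriminant values: 0.49, 0.60, 0.60, 0.54, 0.69; count ≥ 0.49 → 5.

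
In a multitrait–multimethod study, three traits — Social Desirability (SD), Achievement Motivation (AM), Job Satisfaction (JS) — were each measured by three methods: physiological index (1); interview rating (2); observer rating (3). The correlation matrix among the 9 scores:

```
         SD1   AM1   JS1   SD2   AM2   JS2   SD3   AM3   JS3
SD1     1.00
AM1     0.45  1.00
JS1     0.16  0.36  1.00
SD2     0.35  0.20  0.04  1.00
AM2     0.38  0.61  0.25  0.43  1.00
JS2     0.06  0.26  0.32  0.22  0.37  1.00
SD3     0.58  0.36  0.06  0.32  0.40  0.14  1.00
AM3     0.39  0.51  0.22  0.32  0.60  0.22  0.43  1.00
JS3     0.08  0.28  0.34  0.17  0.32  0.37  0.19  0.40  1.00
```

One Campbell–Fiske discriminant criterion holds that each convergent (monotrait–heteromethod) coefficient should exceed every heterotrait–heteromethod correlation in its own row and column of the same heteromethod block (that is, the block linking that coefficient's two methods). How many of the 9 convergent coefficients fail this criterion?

Each convergent coefficient versus the relevant comparison correlations:
SD (methods 1·2): 0.35 vs {0.38, 0.20, 0.06, 0.04} → fail.
SD (methods 1·3): 0.58 vs {0.39, 0.36, 0.08, 0.06} → pass.
SD (methods 2·3): 0.32 vs {0.32, 0.40, 0.17, 0.14} → fail.
AM (methods 1·2): 0.61 vs {0.20, 0.38, 0.26, 0.25} → pass.
AM (methods 1·3): 0.51 vs {0.36, 0.39, 0.28, 0.22} → pass.
AM (methods 2·3): 0.60 vs {0.40, 0.32, 0.32, 0.22} → pass.
JS (methods 1·2): 0.32 vs {0.04, 0.06, 0.25, 0.26} → pass.
JS (methods 1·3): 0.34 vs {0.06, 0.08, 0.22, 0.28} → pass.
JS (methods 2·3): 0.37 vs {0.14, 0.17, 0.22, 0.32} → pass.
2 of 9 fail.

2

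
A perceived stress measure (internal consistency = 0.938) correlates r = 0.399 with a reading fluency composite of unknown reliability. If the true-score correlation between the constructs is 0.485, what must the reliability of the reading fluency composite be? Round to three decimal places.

0.722

r_true = r_obs / √(r_xx · r_yy) ⇒ 0.485 = 0.399 / √(0.938 · r_yy).
√(0.938 · r_yy) = 0.399 / 0.485 = 0.8227; 0.938 · r_yy = 0.6768; r_yy = 0.6768 / 0.938 ≈ 0.722.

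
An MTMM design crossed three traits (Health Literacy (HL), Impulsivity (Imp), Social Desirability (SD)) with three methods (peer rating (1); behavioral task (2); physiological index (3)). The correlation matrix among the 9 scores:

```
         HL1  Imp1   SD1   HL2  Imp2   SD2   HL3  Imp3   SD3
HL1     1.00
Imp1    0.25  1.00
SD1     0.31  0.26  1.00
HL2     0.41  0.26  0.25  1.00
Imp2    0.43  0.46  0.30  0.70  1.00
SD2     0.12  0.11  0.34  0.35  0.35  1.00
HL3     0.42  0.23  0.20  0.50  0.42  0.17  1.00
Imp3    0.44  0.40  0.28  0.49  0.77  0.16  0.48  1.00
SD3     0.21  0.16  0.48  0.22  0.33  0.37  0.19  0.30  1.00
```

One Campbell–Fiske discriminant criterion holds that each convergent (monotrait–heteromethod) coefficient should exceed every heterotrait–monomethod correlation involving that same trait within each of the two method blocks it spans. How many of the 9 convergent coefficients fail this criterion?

Each convergent coefficient versus the relevant comparison correlations:
HL (methods 1·2): 0.41 vs {0.25, 0.70, 0.31, 0.35} → fail.
HL (methods 1·3): 0.42 vs {0.25, 0.48, 0.31, 0.19} → fail.
HL (methods 2·3): 0.50 vs {0.70, 0.48, 0.35, 0.19} → fail.
Imp (methods 1·2): 0.46 vs {0.25, 0.70, 0.26, 0.35} → fail.
Imp (methods 1·3): 0.40 vs {0.25, 0.48, 0.26, 0.30} → fail.
Imp (methods 2·3): 0.77 vs {0.70, 0.48, 0.35, 0.30} → pass.
SD (methods 1·2): 0.34 vs {0.31, 0.35, 0.26, 0.35} → fail.
SD (methods 1·3): 0.48 vs {0.31, 0.19, 0.26, 0.30} → pass.
SD (methods 2·3): 0.37 vs {0.35, 0.19, 0.35, 0.30} → pass.
6 of 9 fail.

6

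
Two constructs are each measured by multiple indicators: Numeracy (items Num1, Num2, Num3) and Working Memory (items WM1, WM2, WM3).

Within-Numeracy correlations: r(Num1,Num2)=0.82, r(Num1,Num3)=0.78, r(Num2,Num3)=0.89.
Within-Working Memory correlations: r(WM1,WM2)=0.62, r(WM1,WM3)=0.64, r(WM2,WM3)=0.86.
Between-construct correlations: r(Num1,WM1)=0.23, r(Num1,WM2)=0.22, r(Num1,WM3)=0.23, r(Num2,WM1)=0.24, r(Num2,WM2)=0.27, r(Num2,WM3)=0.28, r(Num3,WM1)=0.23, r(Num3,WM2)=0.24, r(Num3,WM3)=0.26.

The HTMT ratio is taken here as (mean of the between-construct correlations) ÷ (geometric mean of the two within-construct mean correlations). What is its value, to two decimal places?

0.32

Mean between = 2.20/9 = 0.2444.
Mean within-Num = 2.49/3 = 0.8300; mean within-WM = 2.12/3 = 0.7067.
Geometric mean = √(0.8300 × 0.7067) = 0.7659.
HTMT = 0.2444 / 0.7659 = 0.32.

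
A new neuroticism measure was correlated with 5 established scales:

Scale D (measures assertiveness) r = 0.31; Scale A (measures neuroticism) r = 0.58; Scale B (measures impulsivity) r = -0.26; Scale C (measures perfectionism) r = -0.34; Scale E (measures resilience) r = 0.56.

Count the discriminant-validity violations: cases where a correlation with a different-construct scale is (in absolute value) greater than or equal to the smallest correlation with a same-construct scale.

0

Convergent (same construct = neuroticism): Scale A.
Smallest convergent = 0.58. Discriminant |r|: 0.31, 0.26, 0.34, 0.56; count ≥ 0.58 → 0.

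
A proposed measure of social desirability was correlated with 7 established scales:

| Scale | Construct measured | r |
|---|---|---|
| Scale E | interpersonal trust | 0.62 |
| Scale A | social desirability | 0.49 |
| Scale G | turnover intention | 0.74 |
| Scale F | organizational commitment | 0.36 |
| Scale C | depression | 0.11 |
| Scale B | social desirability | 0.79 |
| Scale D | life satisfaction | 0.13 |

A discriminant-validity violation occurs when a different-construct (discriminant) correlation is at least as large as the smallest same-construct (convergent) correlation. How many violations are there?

Convergent (same construct = social desirability): Scale A, Scale B.
Smallest convergent = 0.49. Discriminant values: 0.62, 0.74, 0.36, 0.11, 0.13; count ≥ 0.49 → 2.

2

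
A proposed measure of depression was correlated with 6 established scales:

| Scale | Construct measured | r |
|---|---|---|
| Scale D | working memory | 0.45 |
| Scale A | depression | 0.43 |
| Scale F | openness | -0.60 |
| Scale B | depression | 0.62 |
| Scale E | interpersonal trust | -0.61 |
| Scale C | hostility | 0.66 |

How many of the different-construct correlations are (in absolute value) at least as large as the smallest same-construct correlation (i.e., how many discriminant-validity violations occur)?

4

Convergent (same construct = depression): Scale A, Scale B.
Smallest convergent = 0.43. Discriminant |r|: 0.45, 0.60, 0.61, 0.66; count ≥ 0.43 → 4.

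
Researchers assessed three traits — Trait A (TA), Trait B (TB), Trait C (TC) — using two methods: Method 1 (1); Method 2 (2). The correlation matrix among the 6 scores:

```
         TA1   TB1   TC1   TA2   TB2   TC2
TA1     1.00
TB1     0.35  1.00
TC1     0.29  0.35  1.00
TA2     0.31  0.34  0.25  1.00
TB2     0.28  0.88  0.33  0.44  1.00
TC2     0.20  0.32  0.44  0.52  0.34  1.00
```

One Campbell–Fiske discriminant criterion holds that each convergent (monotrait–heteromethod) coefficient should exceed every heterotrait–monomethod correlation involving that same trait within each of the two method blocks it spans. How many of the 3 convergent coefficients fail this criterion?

2

Each convergent coefficient versus the relevant comparison correlations:
TA (methods 1·2): 0.31 vs {0.35, 0.44, 0.29, 0.52} → fail.
TB (methods 1·2): 0.88 vs {0.35, 0.44, 0.35, 0.34} → pass.
TC (methods 1·2): 0.44 vs {0.29, 0.52, 0.35, 0.34} → fail.
2 of 3 fail.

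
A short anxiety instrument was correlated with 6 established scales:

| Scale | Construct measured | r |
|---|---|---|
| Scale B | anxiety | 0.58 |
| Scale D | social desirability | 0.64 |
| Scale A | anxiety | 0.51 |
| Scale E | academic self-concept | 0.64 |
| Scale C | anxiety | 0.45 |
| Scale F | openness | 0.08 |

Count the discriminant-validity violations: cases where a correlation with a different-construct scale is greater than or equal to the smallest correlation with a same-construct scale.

2

Convergent (same construct = anxiety): Scale B, Scale A, Scale C.
Smallest convergent = 0.45. Discriminant values: 0.64, 0.64, 0.08; count ≥ 0.45 → 2.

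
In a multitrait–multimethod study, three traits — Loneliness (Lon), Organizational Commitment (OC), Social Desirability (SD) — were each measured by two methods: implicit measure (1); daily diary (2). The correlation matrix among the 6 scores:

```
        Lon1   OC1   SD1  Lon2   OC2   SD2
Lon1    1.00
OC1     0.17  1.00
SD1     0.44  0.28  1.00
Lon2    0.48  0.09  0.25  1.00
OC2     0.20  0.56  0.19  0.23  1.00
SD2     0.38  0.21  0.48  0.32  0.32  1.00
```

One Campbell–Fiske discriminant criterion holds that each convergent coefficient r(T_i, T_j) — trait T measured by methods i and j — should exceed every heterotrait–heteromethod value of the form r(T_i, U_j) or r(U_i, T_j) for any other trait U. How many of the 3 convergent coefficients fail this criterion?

Checking each validity diagonal entry against its comparison values:
Lon (methods 1·2): 0.48 vs {0.20, 0.09, 0.38, 0.25} → pass.
OC (methods 1·2): 0.56 vs {0.09, 0.20, 0.21, 0.19} → pass.
SD (methods 1·2): 0.48 vs {0.25, 0.38, 0.19, 0.21} → pass.
0 of 3 fail.

0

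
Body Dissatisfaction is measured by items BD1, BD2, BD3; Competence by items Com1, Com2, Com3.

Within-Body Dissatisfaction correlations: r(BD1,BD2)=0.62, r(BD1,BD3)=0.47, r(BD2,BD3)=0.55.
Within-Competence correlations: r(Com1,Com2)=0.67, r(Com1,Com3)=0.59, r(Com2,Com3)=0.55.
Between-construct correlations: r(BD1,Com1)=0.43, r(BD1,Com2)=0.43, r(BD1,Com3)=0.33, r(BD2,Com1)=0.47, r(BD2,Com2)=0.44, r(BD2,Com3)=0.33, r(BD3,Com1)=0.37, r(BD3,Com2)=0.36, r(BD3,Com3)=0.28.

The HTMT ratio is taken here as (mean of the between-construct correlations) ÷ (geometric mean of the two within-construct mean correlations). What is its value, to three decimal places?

Mean between = 3.44/9 = 0.3822.
Mean within-BD = 1.64/3 = 0.5467; mean within-Com = 1.81/3 = 0.6033.
Geometric mean = √(0.5467 × 0.6033) = 0.5743.
HTMT = 0.3822 / 0.5743 = 0.666.

0.666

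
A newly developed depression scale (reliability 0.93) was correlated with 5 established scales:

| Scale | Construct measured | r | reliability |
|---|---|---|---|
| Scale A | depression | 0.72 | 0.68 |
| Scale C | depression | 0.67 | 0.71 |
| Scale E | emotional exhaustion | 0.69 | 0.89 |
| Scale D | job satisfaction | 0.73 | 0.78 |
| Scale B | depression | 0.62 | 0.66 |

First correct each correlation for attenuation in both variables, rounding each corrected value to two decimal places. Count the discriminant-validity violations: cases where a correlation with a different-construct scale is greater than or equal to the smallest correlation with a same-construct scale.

Disattenuated r (r / √(r_scale · r_new)):
  Scale A (conv): 0.72 / √(0.68·0.93) = 0.91
  Scale C (conv): 0.67 / √(0.71·0.93) = 0.82
  Scale E (disc): 0.69 / √(0.89·0.93) = 0.76
  Scale D (disc): 0.73 / √(0.78·0.93) = 0.86
  Scale B (conv): 0.62 / √(0.66·0.93) = 0.79
Smallest convergent = 0.79. Discriminant values: 0.76, 0.86; count ≥ 0.79 → 1.

1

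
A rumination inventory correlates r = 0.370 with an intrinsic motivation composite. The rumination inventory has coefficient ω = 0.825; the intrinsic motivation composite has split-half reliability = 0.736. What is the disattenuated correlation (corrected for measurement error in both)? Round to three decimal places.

0.475

r_true = r_obs / √(r_xx · r_yy) = 0.370 / √(0.825 × 0.736) = 0.370 / √0.607200 = 0.370 / 0.7792 ≈ 0.475.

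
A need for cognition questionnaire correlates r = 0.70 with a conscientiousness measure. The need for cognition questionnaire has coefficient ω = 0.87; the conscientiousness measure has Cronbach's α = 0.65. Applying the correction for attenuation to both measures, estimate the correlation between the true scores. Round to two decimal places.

r_true = r_obs / √(r_xx · r_yy) = 0.70 / √(0.87 × 0.65) = 0.70 / √0.5655 = 0.70 / 0.7520 ≈ 0.93.

0.93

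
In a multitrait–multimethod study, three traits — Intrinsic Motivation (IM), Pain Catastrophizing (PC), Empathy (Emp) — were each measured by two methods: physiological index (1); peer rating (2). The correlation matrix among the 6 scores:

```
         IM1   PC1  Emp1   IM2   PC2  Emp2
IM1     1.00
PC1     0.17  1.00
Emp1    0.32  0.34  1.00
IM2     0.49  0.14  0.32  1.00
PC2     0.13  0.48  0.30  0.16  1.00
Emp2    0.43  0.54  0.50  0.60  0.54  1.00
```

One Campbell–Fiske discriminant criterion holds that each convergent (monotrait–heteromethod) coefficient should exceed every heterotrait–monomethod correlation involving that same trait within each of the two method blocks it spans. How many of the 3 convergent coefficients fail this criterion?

Checking each validity diagonal entry against its comparison values:
IM (methods 1·2): 0.49 vs {0.17, 0.16, 0.32, 0.60} → fail.
PC (methods 1·2): 0.48 vs {0.17, 0.16, 0.34, 0.54} → fail.
Emp (methods 1·2): 0.50 vs {0.32, 0.60, 0.34, 0.54} → fail.
3 of 3 fail.

3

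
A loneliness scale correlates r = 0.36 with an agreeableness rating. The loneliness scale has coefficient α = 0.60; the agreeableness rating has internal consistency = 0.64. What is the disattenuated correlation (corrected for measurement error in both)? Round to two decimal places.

0.58

r_true = r_obs / √(r_xx · r_yy) = 0.36 / √(0.60 × 0.64) = 0.36 / √0.3840 = 0.36 / 0.6197 ≈ 0.58.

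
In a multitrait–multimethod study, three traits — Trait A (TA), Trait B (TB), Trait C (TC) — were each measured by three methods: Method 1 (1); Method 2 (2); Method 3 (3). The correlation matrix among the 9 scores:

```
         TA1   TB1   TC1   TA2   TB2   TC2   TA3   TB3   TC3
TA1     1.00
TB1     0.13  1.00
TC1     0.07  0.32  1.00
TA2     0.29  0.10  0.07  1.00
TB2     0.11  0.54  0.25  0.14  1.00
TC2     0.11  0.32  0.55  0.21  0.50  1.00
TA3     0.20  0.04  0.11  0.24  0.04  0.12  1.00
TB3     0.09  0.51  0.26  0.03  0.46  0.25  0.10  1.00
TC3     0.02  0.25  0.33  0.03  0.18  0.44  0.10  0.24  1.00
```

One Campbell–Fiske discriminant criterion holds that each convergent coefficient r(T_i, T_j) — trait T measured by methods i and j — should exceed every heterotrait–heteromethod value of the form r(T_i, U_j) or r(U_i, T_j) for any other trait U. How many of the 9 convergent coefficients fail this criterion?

Convergent coefficients and their comparison sets:
TA (methods 1·2): 0.29 vs {0.11, 0.10, 0.11, 0.07} → pass.
TA (methods 1·3): 0.20 vs {0.09, 0.04, 0.02, 0.11} → pass.
TA (methods 2·3): 0.24 vs {0.03, 0.04, 0.03, 0.12} → pass.
TB (methods 1·2): 0.54 vs {0.10, 0.11, 0.32, 0.25} → pass.
TB (methods 1·3): 0.51 vs {0.04, 0.09, 0.25, 0.26} → pass.
TB (methods 2·3): 0.46 vs {0.04, 0.03, 0.18, 0.25} → pass.
TC (methods 1·2): 0.55 vs {0.07, 0.11, 0.25, 0.32} → pass.
TC (methods 1·3): 0.33 vs {0.11, 0.02, 0.26, 0.25} → pass.
TC (methods 2·3): 0.44 vs {0.12, 0.03, 0.25, 0.18} → pass.
0 of 9 fail.

0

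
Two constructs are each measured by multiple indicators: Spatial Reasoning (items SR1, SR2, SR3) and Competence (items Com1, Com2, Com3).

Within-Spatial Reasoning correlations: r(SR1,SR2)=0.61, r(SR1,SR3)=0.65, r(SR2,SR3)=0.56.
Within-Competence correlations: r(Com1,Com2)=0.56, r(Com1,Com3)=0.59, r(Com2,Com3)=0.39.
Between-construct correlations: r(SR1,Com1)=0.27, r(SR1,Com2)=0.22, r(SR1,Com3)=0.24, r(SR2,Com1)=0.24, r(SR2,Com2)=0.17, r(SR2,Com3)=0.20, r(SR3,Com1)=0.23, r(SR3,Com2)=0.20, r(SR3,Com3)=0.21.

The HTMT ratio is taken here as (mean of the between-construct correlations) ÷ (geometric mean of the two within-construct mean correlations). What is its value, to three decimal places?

Mean between = 1.98/9 = 0.2200.
Mean within-SR = 1.82/3 = 0.6067; mean within-Com = 1.54/3 = 0.5133.
Geometric mean = √(0.6067 × 0.5133) = 0.5580.
HTMT = 0.2200 / 0.5580 = 0.394.

0.394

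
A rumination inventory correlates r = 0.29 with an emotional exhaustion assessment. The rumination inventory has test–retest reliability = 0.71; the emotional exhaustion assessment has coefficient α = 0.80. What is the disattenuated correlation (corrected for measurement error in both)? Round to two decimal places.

0.38

r_true = r_obs / √(r_xx · r_yy) = 0.29 / √(0.71 × 0.80) = 0.29 / √0.5680 = 0.29 / 0.7537 ≈ 0.38.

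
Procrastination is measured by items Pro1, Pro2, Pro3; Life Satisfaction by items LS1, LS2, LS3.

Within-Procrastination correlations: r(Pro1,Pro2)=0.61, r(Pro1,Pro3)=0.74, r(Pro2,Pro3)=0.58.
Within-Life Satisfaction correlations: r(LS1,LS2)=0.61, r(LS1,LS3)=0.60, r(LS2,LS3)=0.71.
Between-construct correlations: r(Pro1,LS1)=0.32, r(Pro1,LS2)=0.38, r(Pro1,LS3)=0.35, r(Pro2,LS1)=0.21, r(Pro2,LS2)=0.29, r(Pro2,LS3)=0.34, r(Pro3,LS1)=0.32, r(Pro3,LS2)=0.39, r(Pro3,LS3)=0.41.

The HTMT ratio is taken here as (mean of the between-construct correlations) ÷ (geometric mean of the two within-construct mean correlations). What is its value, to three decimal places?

0.521

Mean heterotrait r = 3.01/9 = 0.3344.
Mean within-Pro = 1.93/3 = 0.6433; mean within-LS = 1.92/3 = 0.6400.
Geometric mean = √(0.6433 × 0.6400) = 0.6416.
HTMT = 0.3344 / 0.6416 = 0.521.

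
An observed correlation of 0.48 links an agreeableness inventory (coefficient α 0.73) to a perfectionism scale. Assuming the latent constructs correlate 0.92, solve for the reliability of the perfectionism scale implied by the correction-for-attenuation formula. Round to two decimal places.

0.37

r_true = r_obs / √(r_xx · r_yy) ⇒ 0.92 = 0.48 / √(0.73 · r_yy).
√(0.73 · r_yy) = 0.48 / 0.92 = 0.5217; 0.73 · r_yy = 0.2722; r_yy = 0.2722 / 0.73 ≈ 0.37.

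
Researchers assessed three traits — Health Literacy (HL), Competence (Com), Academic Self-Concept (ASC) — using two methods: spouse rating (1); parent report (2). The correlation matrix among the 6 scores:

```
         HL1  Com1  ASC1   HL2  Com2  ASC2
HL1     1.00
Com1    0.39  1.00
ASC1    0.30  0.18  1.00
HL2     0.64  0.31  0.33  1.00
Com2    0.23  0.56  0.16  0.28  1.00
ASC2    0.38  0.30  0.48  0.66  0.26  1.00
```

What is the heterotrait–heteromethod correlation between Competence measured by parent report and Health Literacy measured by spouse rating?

0.23

Different traits and methods: r(Com2, HL1) = 0.23.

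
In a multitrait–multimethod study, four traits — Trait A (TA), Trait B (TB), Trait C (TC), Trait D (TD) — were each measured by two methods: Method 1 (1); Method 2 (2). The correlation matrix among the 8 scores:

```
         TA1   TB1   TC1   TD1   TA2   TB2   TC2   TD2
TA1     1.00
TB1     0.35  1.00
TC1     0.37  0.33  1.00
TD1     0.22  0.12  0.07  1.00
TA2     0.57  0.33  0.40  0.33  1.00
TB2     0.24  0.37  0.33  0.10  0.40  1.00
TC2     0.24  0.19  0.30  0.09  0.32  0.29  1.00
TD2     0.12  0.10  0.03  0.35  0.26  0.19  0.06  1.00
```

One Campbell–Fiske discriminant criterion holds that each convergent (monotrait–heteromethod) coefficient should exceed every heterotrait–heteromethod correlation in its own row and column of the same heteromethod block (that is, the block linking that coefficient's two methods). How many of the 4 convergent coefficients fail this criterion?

1

Convergent coefficients and their comparison sets:
TA (methods 1·2): 0.57 vs {0.24, 0.33, 0.24, 0.40, 0.12, 0.33} → pass.
TB (methods 1·2): 0.37 vs {0.33, 0.24, 0.19, 0.33, 0.10, 0.10} → pass.
TC (methods 1·2): 0.30 vs {0.40, 0.24, 0.33, 0.19, 0.03, 0.09} → fail.
TD (methods 1·2): 0.35 vs {0.33, 0.12, 0.10, 0.10, 0.09, 0.03} → pass.
1 of 4 fail.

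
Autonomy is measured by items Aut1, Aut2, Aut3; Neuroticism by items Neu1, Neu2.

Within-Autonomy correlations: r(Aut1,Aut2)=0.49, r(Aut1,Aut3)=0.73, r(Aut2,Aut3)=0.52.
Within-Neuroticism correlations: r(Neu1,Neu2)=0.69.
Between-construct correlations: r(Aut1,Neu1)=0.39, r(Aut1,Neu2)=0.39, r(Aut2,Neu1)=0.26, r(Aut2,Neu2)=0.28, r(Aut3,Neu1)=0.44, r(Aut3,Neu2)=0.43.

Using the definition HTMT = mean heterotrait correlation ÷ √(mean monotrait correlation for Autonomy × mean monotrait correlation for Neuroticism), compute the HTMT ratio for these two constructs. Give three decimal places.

0.577

Mean between = 2.19/6 = 0.3650.
Mean within-Aut = 1.74/3 = 0.5800; mean within-Neu = 0.69/1 = 0.6900.
Geometric mean = √(0.5800 × 0.6900) = 0.6326.
HTMT = 0.3650 / 0.6326 = 0.577.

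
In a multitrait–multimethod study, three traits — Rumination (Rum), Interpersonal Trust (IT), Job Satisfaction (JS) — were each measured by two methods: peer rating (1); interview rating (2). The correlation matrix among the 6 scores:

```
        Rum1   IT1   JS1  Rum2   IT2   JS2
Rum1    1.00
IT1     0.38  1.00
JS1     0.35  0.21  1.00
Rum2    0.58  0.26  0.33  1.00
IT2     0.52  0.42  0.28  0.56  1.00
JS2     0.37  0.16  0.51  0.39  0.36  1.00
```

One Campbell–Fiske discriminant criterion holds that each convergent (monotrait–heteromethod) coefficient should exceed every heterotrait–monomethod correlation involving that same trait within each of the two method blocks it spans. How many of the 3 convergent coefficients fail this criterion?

Convergent coefficients and their comparison sets:
Rum (methods 1·2): 0.58 vs {0.38, 0.56, 0.35, 0.39} → pass.
IT (methods 1·2): 0.42 vs {0.38, 0.56, 0.21, 0.36} → fail.
JS (methods 1·2): 0.51 vs {0.35, 0.39, 0.21, 0.36} → pass.
1 of 3 fail.

1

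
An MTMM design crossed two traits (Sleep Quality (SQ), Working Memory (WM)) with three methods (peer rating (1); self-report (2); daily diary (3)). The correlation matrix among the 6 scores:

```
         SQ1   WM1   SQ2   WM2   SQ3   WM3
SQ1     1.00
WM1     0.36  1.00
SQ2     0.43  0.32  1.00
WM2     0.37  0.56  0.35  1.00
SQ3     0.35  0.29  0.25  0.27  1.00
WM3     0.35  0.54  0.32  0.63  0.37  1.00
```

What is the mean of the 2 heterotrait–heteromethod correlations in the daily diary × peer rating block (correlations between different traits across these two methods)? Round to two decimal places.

0.32

HTHM values (method 3 × method 1): 0.29, 0.35; mean = 0.64/2 = 0.32.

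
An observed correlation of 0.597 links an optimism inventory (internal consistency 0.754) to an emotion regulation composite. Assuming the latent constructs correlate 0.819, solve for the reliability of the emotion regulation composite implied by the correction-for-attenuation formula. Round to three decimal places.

r_true = r_obs / √(r_xx · r_yy) ⇒ 0.819 = 0.597 / √(0.754 · r_yy).
√(0.754 · r_yy) = 0.597 / 0.819 = 0.7289; 0.754 · r_yy = 0.5313; r_yy = 0.5313 / 0.754 ≈ 0.705.

0.705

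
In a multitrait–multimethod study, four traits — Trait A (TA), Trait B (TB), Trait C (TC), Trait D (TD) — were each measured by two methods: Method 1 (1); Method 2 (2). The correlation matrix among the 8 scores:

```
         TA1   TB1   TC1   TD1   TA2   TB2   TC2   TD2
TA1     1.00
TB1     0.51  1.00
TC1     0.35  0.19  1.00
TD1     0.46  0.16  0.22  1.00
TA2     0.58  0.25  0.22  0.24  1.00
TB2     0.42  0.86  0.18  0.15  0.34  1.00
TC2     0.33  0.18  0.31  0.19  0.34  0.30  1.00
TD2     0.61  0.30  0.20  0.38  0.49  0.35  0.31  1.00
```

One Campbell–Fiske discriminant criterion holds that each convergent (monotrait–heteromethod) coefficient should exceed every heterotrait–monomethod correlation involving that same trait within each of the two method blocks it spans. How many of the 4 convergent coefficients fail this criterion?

2

Checking each validity diagonal entry against its comparison values:
TA (methods 1·2): 0.58 vs {0.51, 0.34, 0.35, 0.34, 0.46, 0.49} → pass.
TB (methods 1·2): 0.86 vs {0.51, 0.34, 0.19, 0.30, 0.16, 0.35} → pass.
TC (methods 1·2): 0.31 vs {0.35, 0.34, 0.19, 0.30, 0.22, 0.31} → fail.
TD (methods 1·2): 0.38 vs {0.46, 0.49, 0.16, 0.35, 0.22, 0.31} → fail.
2 of 4 fail.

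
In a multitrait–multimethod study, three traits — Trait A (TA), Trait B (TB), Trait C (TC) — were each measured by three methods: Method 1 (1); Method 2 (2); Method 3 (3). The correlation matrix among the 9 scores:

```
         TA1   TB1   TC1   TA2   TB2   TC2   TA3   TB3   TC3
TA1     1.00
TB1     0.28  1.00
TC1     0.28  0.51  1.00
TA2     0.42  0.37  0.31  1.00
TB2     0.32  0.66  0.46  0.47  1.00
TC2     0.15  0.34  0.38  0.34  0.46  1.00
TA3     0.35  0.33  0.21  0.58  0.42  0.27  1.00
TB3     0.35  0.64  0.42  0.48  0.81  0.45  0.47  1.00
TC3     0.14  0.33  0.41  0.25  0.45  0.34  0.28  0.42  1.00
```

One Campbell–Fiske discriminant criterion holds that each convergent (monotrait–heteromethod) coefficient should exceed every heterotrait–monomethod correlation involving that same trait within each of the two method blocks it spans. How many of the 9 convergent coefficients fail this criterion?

5

Each convergent coefficient versus the relevant comparison correlations:
TA (methods 1·2): 0.42 vs {0.28, 0.47, 0.28, 0.34} → fail.
TA (methods 1·3): 0.35 vs {0.28, 0.47, 0.28, 0.28} → fail.
TA (methods 2·3): 0.58 vs {0.47, 0.47, 0.34, 0.28} → pass.
TB (methods 1·2): 0.66 vs {0.28, 0.47, 0.51, 0.46} → pass.
TB (methods 1·3): 0.64 vs {0.28, 0.47, 0.51, 0.42} → pass.
TB (methods 2·3): 0.81 vs {0.47, 0.47, 0.46, 0.42} → pass.
TC (methods 1·2): 0.38 vs {0.28, 0.34, 0.51, 0.46} → fail.
TC (methods 1·3): 0.41 vs {0.28, 0.28, 0.51, 0.42} → fail.
TC (methods 2·3): 0.34 vs {0.34, 0.28, 0.46, 0.42} → fail.
5 of 9 fail.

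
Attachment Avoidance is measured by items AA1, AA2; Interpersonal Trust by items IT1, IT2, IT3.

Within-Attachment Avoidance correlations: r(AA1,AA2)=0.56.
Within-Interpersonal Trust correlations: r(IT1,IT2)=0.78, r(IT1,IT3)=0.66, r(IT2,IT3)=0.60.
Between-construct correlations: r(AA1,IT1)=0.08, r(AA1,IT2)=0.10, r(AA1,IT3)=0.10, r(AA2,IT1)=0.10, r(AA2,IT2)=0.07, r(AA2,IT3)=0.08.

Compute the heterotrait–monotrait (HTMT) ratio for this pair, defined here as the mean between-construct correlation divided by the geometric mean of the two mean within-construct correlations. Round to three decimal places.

Mean between = 0.53/6 = 0.0883.
Mean within-AA = 0.56/1 = 0.5600; mean within-IT = 2.04/3 = 0.6800.
Geometric mean = √(0.5600 × 0.6800) = 0.6171.
HTMT = 0.0883 / 0.6171 = 0.143.

0.143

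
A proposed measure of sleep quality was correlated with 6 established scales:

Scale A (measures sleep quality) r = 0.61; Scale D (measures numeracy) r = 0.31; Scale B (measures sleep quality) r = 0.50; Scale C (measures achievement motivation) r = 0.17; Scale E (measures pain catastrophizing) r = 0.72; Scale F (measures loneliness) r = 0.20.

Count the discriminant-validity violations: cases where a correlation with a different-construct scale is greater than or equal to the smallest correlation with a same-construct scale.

Convergent (same construct = sleep quality): Scale A, Scale B.
Smallest convergent = 0.50. Discriminant values: 0.31, 0.17, 0.72, 0.20; count ≥ 0.50 → 1.

1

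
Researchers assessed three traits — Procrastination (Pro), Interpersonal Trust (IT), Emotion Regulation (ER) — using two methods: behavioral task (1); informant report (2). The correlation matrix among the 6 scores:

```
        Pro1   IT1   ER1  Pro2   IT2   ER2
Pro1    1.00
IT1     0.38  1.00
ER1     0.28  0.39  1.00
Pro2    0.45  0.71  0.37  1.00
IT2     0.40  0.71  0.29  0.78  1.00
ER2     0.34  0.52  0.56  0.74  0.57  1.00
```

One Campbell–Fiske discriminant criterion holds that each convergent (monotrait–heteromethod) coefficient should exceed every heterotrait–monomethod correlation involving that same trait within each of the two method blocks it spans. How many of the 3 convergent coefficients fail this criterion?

Checking each validity diagonal entry against its comparison values:
Pro (methods 1·2): 0.45 vs {0.38, 0.78, 0.28, 0.74} → fail.
IT (methods 1·2): 0.71 vs {0.38, 0.78, 0.39, 0.57} → fail.
ER (methods 1·2): 0.56 vs {0.28, 0.74, 0.39, 0.57} → fail.
3 of 3 fail.

3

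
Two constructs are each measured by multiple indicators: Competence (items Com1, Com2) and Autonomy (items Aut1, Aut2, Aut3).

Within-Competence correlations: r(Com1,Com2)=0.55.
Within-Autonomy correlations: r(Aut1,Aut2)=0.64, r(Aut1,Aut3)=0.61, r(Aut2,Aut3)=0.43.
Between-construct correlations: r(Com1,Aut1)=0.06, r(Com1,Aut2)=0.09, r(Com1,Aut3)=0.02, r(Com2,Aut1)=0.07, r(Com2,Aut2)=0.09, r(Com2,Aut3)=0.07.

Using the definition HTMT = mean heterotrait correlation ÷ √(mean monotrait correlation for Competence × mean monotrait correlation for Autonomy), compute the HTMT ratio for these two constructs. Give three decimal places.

Mean heterotrait r = 0.40/6 = 0.0667.
Mean within-Com = 0.55/1 = 0.5500; mean within-Aut = 1.68/3 = 0.5600.
Geometric mean = √(0.5500 × 0.5600) = 0.5550.
HTMT = 0.0667 / 0.5550 = 0.120.

0.120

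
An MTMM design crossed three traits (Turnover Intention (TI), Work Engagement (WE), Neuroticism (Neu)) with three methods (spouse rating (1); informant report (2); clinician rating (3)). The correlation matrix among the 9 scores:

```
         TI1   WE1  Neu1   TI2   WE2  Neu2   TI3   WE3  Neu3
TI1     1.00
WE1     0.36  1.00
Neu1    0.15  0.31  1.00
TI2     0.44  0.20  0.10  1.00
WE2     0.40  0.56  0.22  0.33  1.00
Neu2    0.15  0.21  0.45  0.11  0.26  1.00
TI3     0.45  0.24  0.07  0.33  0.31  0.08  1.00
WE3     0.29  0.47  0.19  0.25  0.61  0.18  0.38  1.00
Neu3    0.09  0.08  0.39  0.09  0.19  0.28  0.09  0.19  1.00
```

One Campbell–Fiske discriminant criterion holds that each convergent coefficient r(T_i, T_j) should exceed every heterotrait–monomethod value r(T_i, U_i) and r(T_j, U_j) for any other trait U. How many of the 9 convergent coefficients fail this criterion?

Checking each validity diagonal entry against its comparison values:
TI (methods 1·2): 0.44 vs {0.36, 0.33, 0.15, 0.11} → pass.
TI (methods 1·3): 0.45 vs {0.36, 0.38, 0.15, 0.09} → pass.
TI (methods 2·3): 0.33 vs {0.33, 0.38, 0.11, 0.09} → fail.
WE (methods 1·2): 0.56 vs {0.36, 0.33, 0.31, 0.26} → pass.
WE (methods 1·3): 0.47 vs {0.36, 0.38, 0.31, 0.19} → pass.
WE (methods 2·3): 0.61 vs {0.33, 0.38, 0.26, 0.19} → pass.
Neu (methods 1·2): 0.45 vs {0.15, 0.11, 0.31, 0.26} → pass.
Neu (methods 1·3): 0.39 vs {0.15, 0.09, 0.31, 0.19} → pass.
Neu (methods 2·3): 0.28 vs {0.11, 0.09, 0.26, 0.19} → pass.
1 of 9 fail.

1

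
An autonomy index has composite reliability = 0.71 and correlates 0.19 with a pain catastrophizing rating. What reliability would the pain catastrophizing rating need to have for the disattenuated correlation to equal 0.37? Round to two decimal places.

0.37

r_true = r_obs / √(r_xx · r_yy) ⇒ 0.37 = 0.19 / √(0.71 · r_yy).
√(0.71 · r_yy) = 0.19 / 0.37 = 0.5135; 0.71 · r_yy = 0.2637; r_yy = 0.2637 / 0.71 ≈ 0.37.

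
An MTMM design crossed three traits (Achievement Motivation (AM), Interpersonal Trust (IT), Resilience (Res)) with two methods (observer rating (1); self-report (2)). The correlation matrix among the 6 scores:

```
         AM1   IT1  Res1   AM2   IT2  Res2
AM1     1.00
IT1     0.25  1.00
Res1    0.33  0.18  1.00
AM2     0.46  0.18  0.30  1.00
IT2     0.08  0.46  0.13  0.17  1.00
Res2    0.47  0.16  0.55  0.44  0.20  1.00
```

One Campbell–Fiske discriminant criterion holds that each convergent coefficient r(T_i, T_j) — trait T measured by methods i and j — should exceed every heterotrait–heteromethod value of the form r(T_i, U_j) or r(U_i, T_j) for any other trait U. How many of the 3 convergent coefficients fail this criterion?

1

Convergent coefficients and their comparison sets:
AM (methods 1·2): 0.46 vs {0.08, 0.18, 0.47, 0.30} → fail.
IT (methods 1·2): 0.46 vs {0.18, 0.08, 0.16, 0.13} → pass.
Res (methods 1·2): 0.55 vs {0.30, 0.47, 0.13, 0.16} → pass.
1 of 3 fail.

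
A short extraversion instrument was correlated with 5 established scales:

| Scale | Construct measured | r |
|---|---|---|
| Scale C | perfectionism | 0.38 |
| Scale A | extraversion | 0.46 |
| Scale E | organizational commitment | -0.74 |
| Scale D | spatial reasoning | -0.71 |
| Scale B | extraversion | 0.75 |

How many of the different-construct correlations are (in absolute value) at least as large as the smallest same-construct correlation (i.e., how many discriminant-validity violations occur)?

2

Convergent (same construct = extraversion): Scale A, Scale B.
Smallest convergent = 0.46. Discriminant |r|: 0.38, 0.74, 0.71; count ≥ 0.46 → 2.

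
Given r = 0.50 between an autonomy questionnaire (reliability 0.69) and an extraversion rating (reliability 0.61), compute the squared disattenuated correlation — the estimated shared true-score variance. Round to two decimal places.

Disattenuated r = 0.50 / √(0.69 × 0.61) = 0.50 / 0.6488 = 0.7707.
Shared true-score variance = 0.7707² = 0.5940 ≈ 0.59.

0.59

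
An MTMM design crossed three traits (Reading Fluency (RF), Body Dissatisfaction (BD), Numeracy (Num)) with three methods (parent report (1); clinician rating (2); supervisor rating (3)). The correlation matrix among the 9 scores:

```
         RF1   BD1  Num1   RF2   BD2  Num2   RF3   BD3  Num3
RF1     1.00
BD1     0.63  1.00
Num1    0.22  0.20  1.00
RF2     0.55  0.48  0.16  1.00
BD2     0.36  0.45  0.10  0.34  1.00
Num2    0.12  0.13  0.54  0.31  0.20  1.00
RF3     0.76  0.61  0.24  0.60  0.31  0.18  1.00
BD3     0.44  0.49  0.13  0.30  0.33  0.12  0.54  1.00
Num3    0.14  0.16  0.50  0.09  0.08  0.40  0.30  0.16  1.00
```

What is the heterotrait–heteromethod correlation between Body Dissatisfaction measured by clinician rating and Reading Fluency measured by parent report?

Different traits and methods: r(BD2, RF1) = 0.36.

0.36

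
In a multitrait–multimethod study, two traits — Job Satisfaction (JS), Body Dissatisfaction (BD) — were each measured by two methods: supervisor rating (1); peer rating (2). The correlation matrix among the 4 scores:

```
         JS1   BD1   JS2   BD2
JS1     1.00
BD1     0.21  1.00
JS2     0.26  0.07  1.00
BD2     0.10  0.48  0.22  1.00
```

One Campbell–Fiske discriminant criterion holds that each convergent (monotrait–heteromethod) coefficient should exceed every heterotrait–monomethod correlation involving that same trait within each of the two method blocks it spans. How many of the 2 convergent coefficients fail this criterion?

0

Each convergent coefficient versus the relevant comparison correlations:
JS (methods 1·2): 0.26 vs {0.21, 0.22} → pass.
BD (methods 1·2): 0.48 vs {0.21, 0.22} → pass.
0 of 2 fail.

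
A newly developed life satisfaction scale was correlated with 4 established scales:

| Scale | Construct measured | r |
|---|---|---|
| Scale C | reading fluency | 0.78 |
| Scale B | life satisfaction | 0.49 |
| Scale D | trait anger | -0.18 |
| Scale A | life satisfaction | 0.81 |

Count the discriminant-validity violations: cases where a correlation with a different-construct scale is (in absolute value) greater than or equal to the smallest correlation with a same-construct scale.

1

Convergent (same construct = life satisfaction): Scale B, Scale A.
Smallest convergent = 0.49. Discriminant |r|: 0.78, 0.18; count ≥ 0.49 → 1.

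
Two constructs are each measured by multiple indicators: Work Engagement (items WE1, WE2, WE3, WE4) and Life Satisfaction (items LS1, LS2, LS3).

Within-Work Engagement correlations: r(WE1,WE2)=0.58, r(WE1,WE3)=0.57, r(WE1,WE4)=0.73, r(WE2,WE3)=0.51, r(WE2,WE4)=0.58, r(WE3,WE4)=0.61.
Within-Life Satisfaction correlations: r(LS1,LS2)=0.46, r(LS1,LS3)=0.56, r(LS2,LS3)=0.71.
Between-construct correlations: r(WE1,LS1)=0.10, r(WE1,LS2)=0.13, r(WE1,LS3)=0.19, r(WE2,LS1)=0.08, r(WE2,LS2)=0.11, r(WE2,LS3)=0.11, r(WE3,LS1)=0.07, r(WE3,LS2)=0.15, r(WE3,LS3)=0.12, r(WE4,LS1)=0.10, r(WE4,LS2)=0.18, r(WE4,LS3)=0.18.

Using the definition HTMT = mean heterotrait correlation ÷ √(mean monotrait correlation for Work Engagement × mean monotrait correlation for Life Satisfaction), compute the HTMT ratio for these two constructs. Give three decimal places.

Mean heterotrait r = 1.52/12 = 0.1267.
Mean within-WE = 3.58/6 = 0.5967; mean within-LS = 1.73/3 = 0.5767.
Geometric mean = √(0.5967 × 0.5767) = 0.5866.
HTMT = 0.1267 / 0.5866 = 0.216.

0.216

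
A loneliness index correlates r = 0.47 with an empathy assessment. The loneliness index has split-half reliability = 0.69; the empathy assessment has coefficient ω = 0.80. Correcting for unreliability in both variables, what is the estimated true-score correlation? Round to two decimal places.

0.63

r_true = r_obs / √(r_xx · r_yy) = 0.47 / √(0.69 × 0.80) = 0.47 / √0.5520 = 0.47 / 0.7430 ≈ 0.63.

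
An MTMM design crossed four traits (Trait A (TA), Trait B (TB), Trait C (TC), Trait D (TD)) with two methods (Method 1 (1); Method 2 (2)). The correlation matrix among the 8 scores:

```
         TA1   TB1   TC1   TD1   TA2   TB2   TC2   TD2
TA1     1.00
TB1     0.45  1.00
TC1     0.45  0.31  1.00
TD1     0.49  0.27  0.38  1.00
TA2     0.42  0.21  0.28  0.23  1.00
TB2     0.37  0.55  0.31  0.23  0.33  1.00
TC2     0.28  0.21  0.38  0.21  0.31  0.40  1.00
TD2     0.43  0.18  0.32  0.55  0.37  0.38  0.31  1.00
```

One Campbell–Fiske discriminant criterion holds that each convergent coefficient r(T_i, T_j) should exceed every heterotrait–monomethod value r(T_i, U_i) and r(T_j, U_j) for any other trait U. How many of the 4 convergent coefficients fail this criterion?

2

Convergent coefficients and their comparison sets:
TA (methods 1·2): 0.42 vs {0.45, 0.33, 0.45, 0.31, 0.49, 0.37} → fail.
TB (methods 1·2): 0.55 vs {0.45, 0.33, 0.31, 0.40, 0.27, 0.38} → pass.
TC (methods 1·2): 0.38 vs {0.45, 0.31, 0.31, 0.40, 0.38, 0.31} → fail.
TD (methods 1·2): 0.55 vs {0.49, 0.37, 0.27, 0.38, 0.38, 0.31} → pass.
2 of 4 fail.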